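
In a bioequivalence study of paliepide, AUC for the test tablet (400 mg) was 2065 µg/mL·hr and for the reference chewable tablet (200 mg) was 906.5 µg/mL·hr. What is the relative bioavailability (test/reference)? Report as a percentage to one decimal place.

F_rel = (AUC_test/D_test) / (AUC_ref/D_ref)
      = (2065/400) / (906.5/200)
      = 5.1625 / 4.5325 = 1.1390 = 113.90%

F_rel = 113.9%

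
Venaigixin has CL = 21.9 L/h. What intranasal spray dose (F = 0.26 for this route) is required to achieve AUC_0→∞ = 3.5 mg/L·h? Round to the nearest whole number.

Dose = 295 mg

Dose = CL × AUC_0→∞ / F
     = 21.9 × 3.5 / 0.26 = 294.808 mg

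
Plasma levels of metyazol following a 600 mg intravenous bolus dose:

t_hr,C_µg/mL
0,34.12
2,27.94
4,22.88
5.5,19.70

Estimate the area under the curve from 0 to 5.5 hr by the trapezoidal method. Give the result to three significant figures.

AUC = 145 µg/mL·hr

Trapezoidal AUC_0→5.5:
  [0→2]: (34.12+27.94)/2 × 2 = 62.06
  [2→4]: (27.94+22.88)/2 × 2 = 50.82
  [4→5.5]: (22.88+19.70)/2 × 1.5 = 31.935
  Sum = 144.815 µg/mL·hr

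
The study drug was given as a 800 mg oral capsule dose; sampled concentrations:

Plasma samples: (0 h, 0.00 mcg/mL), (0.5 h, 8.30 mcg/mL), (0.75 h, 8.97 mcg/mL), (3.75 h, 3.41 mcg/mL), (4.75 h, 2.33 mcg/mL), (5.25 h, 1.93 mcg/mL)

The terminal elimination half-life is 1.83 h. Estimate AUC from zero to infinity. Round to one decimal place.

AUC = 31.8 mcg/mL·h

Trapezoidal AUC_0→5.25:
  [0→0.5]: (0.00+8.30)/2 × 0.5 = 2.075
  [0.5→0.75]: (8.30+8.97)/2 × 0.25 = 2.15875
  [0.75→3.75]: (8.97+3.41)/2 × 3 = 18.57
  [3.75→4.75]: (3.41+2.33)/2 × 1 = 2.87
  [4.75→5.25]: (2.33+1.93)/2 × 0.5 = 1.065
  Sum = 26.73875 mcg/mL·h
k_e = ln2 / t½ = 0.693147 / 1.83 = 0.3788 h^-1
Extrapolated tail: C_last / k_e = 1.93 / 0.3788 = 5.095
AUC_0→∞ = 26.73875 + 5.095 = 31.83375 mcg/mL·h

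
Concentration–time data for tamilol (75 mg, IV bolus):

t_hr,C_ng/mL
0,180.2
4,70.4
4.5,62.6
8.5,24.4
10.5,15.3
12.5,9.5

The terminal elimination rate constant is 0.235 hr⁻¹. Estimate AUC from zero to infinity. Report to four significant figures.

Trapezoidal AUC_0→12.5:
  [0→4]: (180.2+70.4)/2 × 4 = 501.2
  [4→4.5]: (70.4+62.6)/2 × 0.5 = 33.25
  [4.5→8.5]: (62.6+24.4)/2 × 4 = 174.0
  [8.5→10.5]: (24.4+15.3)/2 × 2 = 39.7
  [10.5→12.5]: (15.3+9.5)/2 × 2 = 24.8
  Sum = 772.95 ng/mL·hr
Extrapolated tail: C_last / k_e = 9.5 / 0.235 = 40.426
AUC_0→∞ = 772.95 + 40.426 = 813.376 ng/mL·hr

AUC = 813.4 ng/mL·hr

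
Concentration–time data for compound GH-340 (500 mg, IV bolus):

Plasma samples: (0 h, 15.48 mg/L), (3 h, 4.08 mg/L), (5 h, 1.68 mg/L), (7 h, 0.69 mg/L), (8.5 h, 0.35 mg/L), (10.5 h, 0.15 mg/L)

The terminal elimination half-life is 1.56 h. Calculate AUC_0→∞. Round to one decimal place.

AUC = 39.1 mg/L·h

Trapezoidal AUC_0→10.5:
  [0→3]: (15.48+4.08)/2 × 3 = 29.34
  [3→5]: (4.08+1.68)/2 × 2 = 5.76
  [5→7]: (1.68+0.69)/2 × 2 = 2.37
  [7→8.5]: (0.69+0.35)/2 × 1.5 = 0.78
  [8.5→10.5]: (0.35+0.15)/2 × 2 = 0.5
  Sum = 38.75 mg/L·h
k_e = ln2 / t½ = 0.693147 / 1.56 = 0.4443 h^-1
Extrapolated tail: C_last / k_e = 0.15 / 0.4443 = 0.338
AUC_0→∞ = 38.75 + 0.338 = 39.088 mg/L·h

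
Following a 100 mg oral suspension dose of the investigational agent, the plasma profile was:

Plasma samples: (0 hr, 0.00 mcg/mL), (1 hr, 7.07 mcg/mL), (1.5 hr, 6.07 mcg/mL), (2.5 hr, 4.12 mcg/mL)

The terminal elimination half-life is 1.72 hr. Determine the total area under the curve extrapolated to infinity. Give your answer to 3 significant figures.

AUC = 22.1 mcg/mL·hr

Trapezoidal AUC_0→2.5:
  [0→1]: (0.00+7.07)/2 × 1 = 3.535
  [1→1.5]: (7.07+6.07)/2 × 0.5 = 3.285
  [1.5→2.5]: (6.07+4.12)/2 × 1 = 5.095
  Sum = 11.915 mcg/mL·hr
k_e = ln2 / t½ = 0.693147 / 1.72 = 0.4030 hr^-1
Extrapolated tail: C_last / k_e = 4.12 / 0.403 = 10.223
AUC_0→∞ = 11.915 + 10.223 = 22.138 mcg/mL·hr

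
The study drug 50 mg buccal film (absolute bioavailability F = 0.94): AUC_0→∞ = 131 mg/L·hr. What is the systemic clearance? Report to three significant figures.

CL = F × Dose / AUC_0→∞
   = 0.94 × 50 / 131 = 0.358779 L/hr

CL = 0.359 L/hr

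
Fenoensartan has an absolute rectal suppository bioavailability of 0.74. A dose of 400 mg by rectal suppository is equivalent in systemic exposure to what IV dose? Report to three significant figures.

D_iv = 296 mg

Systemic exposure from an extravascular dose = F × D_ev, so the equivalent IV dose is F × D_ev.
D_iv = F × D_ev = 0.74 × 400 = 296 mg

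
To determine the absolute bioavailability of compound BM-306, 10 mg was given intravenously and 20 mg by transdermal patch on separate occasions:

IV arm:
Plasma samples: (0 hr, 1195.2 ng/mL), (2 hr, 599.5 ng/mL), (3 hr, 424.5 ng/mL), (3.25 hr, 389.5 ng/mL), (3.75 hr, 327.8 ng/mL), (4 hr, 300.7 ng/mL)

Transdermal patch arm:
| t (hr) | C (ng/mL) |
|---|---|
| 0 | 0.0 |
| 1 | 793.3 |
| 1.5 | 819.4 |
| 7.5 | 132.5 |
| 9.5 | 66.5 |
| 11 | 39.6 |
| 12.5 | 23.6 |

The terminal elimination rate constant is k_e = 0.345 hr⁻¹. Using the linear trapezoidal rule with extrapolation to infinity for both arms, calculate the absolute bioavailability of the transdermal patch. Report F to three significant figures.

F = 0.572

Trapezoidal AUC_0→4 (IV):
  [0→2]: (1195.2+599.5)/2 × 2 = 1794.7
  [2→3]: (599.5+424.5)/2 × 1 = 512.0
  [3→3.25]: (424.5+389.5)/2 × 0.25 = 101.75
  [3.25→3.75]: (389.5+327.8)/2 × 0.5 = 179.325
  [3.75→4]: (327.8+300.7)/2 × 0.25 = 78.5625
  Sum = 2666.3375 ng/mL·hr
IV tail: 300.7/0.345 = 871.594; AUC_iv,0→∞ = 2666.3375 + 871.594 = 3537.9315 ng/mL·hr
Trapezoidal AUC_0→12.5 (transdermal patch):
  [0→1]: (0.0+793.3)/2 × 1 = 396.65
  [1→1.5]: (793.3+819.4)/2 × 0.5 = 403.175
  [1.5→7.5]: (819.4+132.5)/2 × 6 = 2855.7
  [7.5→9.5]: (132.5+66.5)/2 × 2 = 199.0
  [9.5→11]: (66.5+39.6)/2 × 1.5 = 79.575
  [11→12.5]: (39.6+23.6)/2 × 1.5 = 47.4
  Sum = 3981.5 ng/mL·hr
transdermal patch tail: 23.6/0.345 = 68.406; AUC_ev,0→∞ = 3981.5 + 68.406 = 4049.906 ng/mL·hr
F = (AUC_ev/D_ev)/(AUC_iv/D_iv) = (4049.906/20)/(3537.9315/10) = 202.4953/353.79315 = 0.5724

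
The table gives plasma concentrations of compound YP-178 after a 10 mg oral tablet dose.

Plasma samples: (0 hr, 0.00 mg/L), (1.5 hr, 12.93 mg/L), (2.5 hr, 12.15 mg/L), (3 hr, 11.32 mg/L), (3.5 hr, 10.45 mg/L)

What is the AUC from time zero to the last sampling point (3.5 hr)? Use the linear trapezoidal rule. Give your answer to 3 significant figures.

Trapezoidal AUC_0→3.5:
  [0→1.5]: (0.00+12.93)/2 × 1.5 = 9.6975
  [1.5→2.5]: (12.93+12.15)/2 × 1 = 12.54
  [2.5→3]: (12.15+11.32)/2 × 0.5 = 5.8675
  [3→3.5]: (11.32+10.45)/2 × 0.5 = 5.4425
  Sum = 33.5475 mg/L·hr

AUC = 33.5 mg/L·hr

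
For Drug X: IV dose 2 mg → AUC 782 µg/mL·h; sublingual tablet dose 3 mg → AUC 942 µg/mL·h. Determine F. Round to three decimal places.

F = (AUC_ev / D_ev) / (AUC_iv / D_iv)
  = (942/3) / (782/2)
  = 314 / 391 = 0.8031

F = 0.803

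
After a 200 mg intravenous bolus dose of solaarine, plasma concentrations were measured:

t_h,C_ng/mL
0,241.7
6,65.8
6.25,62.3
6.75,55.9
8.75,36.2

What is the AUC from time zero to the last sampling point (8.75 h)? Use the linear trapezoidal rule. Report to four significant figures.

Trapezoidal AUC_0→8.75:
  [0→6]: (241.7+65.8)/2 × 6 = 922.5
  [6→6.25]: (65.8+62.3)/2 × 0.25 = 16.0125
  [6.25→6.75]: (62.3+55.9)/2 × 0.5 = 29.55
  [6.75→8.75]: (55.9+36.2)/2 × 2 = 92.1
  Sum = 1060.1625 ng/mL·h

AUC = 1060 ng/mL·h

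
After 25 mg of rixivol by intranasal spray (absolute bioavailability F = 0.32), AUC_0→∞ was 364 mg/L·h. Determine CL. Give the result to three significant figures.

CL = 0.0220 L/h

CL = F × Dose / AUC_0→∞
   = 0.32 × 25 / 364 = 0.021978 L/h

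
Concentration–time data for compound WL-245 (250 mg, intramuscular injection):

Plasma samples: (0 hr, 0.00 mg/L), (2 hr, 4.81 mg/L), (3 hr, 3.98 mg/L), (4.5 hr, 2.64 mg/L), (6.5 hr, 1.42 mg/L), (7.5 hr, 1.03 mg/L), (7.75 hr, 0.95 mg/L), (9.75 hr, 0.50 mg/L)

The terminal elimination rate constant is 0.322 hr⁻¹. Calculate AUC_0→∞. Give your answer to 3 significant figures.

AUC = 22.7 mg/L·hr

Trapezoidal AUC_0→9.75:
  [0→2]: (0.00+4.81)/2 × 2 = 4.81
  [2→3]: (4.81+3.98)/2 × 1 = 4.395
  [3→4.5]: (3.98+2.64)/2 × 1.5 = 4.965
  [4.5→6.5]: (2.64+1.42)/2 × 2 = 4.06
  [6.5→7.5]: (1.42+1.03)/2 × 1 = 1.225
  [7.5→7.75]: (1.03+0.95)/2 × 0.25 = 0.2475
  [7.75→9.75]: (0.95+0.50)/2 × 2 = 1.45
  Sum = 21.1525 mg/L·hr
Extrapolated tail: C_last / k_e = 0.50 / 0.322 = 1.553
AUC_0→∞ = 21.1525 + 1.553 = 22.7055 mg/L·hr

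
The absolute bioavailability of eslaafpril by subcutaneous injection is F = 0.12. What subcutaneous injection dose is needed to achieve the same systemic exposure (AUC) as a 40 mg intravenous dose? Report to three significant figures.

D_subcutaneous = 333 mg

For equal systemic exposure: F × D_ev = D_iv
D_ev = D_iv / F = 40 / 0.12 = 333.333 mg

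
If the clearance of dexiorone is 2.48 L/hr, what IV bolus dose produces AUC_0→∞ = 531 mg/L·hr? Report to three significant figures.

Dose = 1320 mg

Dose_iv = CL × AUC_0→∞
     = 2.48 × 531 = 1316.88 mg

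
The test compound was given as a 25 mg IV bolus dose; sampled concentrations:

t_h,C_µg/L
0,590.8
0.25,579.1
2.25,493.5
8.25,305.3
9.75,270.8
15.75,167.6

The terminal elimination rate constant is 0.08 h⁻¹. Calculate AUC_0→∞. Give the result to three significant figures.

Trapezoidal AUC_0→15.75:
  [0→0.25]: (590.8+579.1)/2 × 0.25 = 146.2375
  [0.25→2.25]: (579.1+493.5)/2 × 2 = 1072.6
  [2.25→8.25]: (493.5+305.3)/2 × 6 = 2396.4
  [8.25→9.75]: (305.3+270.8)/2 × 1.5 = 432.075
  [9.75→15.75]: (270.8+167.6)/2 × 6 = 1315.2
  Sum = 5362.5125 µg/L·h
Extrapolated tail: C_last / k_e = 167.6 / 0.08 = 2095.000
AUC_0→∞ = 5362.5125 + 2095.000 = 7457.5125 µg/L·h

AUC = 7460 µg/L·h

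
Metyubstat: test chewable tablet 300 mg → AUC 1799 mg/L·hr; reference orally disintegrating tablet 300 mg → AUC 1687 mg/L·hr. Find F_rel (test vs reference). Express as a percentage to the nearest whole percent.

F_rel = 107%

F_rel = (AUC_test/D_test) / (AUC_ref/D_ref)
      = (1799/300) / (1687/300)
      = 5.99667 / 5.62333 = 1.0664 = 106.64%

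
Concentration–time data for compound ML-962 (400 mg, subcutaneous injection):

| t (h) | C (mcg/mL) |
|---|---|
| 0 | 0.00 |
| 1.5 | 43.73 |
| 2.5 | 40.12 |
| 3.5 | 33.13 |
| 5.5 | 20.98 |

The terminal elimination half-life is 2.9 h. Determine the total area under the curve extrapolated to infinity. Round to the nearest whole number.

AUC = 253 mcg/mL·h

Trapezoidal AUC_0→5.5:
  [0→1.5]: (0.00+43.73)/2 × 1.5 = 32.7975
  [1.5→2.5]: (43.73+40.12)/2 × 1 = 41.925
  [2.5→3.5]: (40.12+33.13)/2 × 1 = 36.625
  [3.5→5.5]: (33.13+20.98)/2 × 2 = 54.11
  Sum = 165.4575 mcg/mL·h
k_e = ln2 / t½ = 0.693147 / 2.9 = 0.2390 h^-1
Extrapolated tail: C_last / k_e = 20.98 / 0.239 = 87.782
AUC_0→∞ = 165.4575 + 87.782 = 253.2395 mcg/mL·h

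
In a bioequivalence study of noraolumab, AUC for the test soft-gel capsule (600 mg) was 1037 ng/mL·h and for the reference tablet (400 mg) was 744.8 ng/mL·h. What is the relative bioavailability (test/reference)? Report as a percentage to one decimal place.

F_rel = 92.8%

F_rel = (AUC_test/D_test) / (AUC_ref/D_ref)
      = (1037/600) / (744.8/400)
      = 1.72833 / 1.862 = 0.9282 = 92.82%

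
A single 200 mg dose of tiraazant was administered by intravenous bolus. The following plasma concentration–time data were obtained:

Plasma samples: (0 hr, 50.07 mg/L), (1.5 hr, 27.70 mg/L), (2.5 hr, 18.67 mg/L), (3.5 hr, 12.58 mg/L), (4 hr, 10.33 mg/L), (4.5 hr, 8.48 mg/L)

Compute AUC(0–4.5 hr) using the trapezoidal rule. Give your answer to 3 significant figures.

Trapezoidal AUC_0→4.5:
  [0→1.5]: (50.07+27.70)/2 × 1.5 = 58.3275
  [1.5→2.5]: (27.70+18.67)/2 × 1 = 23.185
  [2.5→3.5]: (18.67+12.58)/2 × 1 = 15.625
  [3.5→4]: (12.58+10.33)/2 × 0.5 = 5.7275
  [4→4.5]: (10.33+8.48)/2 × 0.5 = 4.7025
  Sum = 107.5675 mg/L·hr

AUC = 108 mg/L·hr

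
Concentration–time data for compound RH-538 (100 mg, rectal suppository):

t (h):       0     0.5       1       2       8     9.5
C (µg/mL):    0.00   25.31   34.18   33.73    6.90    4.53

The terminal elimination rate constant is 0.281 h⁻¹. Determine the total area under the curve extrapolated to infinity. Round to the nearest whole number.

Trapezoidal AUC_0→9.5:
  [0→0.5]: (0.00+25.31)/2 × 0.5 = 6.3275
  [0.5→1]: (25.31+34.18)/2 × 0.5 = 14.8725
  [1→2]: (34.18+33.73)/2 × 1 = 33.955
  [2→8]: (33.73+6.90)/2 × 6 = 121.89
  [8→9.5]: (6.90+4.53)/2 × 1.5 = 8.5725
  Sum = 185.6175 µg/mL·h
Extrapolated tail: C_last / k_e = 4.53 / 0.281 = 16.121
AUC_0→∞ = 185.6175 + 16.121 = 201.7385 µg/mL·h

AUC = 202 µg/mL·h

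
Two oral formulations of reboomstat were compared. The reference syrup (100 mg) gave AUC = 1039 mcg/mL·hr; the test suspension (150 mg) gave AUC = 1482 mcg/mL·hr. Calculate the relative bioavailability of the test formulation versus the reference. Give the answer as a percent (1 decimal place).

F_rel = 95.1%

F_rel = (AUC_test/D_test) / (AUC_ref/D_ref)
      = (1482/150) / (1039/100)
      = 9.88 / 10.39 = 0.9509 = 95.09%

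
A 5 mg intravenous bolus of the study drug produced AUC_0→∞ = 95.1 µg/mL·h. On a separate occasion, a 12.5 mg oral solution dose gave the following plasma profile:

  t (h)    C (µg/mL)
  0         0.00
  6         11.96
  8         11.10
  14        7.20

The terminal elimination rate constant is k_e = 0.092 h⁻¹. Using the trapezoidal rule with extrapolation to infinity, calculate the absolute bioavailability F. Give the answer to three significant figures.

F = 0.808

Trapezoidal AUC_0→14 (oral solution):
  [0→6]: (0.00+11.96)/2 × 6 = 35.88
  [6→8]: (11.96+11.10)/2 × 2 = 23.06
  [8→14]: (11.10+7.20)/2 × 6 = 54.9
  Sum = 113.84 µg/mL·h
Tail: C_last/k_e = 7.20/0.092 = 78.261
AUC_0→∞ (oral solution) = 113.84 + 78.261 = 192.101 µg/mL·h
F = (AUC_ev/D_ev)/(AUC_iv/D_iv) = (192.101/12.5)/(95.1/5) = 15.36808/19.02 = 0.8080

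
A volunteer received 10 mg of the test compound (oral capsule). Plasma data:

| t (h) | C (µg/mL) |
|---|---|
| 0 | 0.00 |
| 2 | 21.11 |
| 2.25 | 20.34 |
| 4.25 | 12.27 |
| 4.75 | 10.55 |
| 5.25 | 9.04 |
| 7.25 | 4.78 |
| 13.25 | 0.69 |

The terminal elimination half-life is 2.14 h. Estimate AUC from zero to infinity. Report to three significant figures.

Trapezoidal AUC_0→13.25:
  [0→2]: (0.00+21.11)/2 × 2 = 21.11
  [2→2.25]: (21.11+20.34)/2 × 0.25 = 5.18125
  [2.25→4.25]: (20.34+12.27)/2 × 2 = 32.61
  [4.25→4.75]: (12.27+10.55)/2 × 0.5 = 5.705
  [4.75→5.25]: (10.55+9.04)/2 × 0.5 = 4.8975
  [5.25→7.25]: (9.04+4.78)/2 × 2 = 13.82
  [7.25→13.25]: (4.78+0.69)/2 × 6 = 16.41
  Sum = 99.73375 µg/mL·h
k_e = ln2 / t½ = 0.693147 / 2.14 = 0.3239 h^-1
Extrapolated tail: C_last / k_e = 0.69 / 0.3239 = 2.130
AUC_0→∞ = 99.73375 + 2.130 = 101.86375 µg/mL·h

AUC = 102 µg/mL·h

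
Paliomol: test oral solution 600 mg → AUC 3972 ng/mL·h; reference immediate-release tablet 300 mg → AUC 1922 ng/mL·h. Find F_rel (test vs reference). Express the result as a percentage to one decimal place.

F_rel = (AUC_test/D_test) / (AUC_ref/D_ref)
      = (3972/600) / (1922/300)
      = 6.62 / 6.40667 = 1.0333 = 103.33%

F_rel = 103.3%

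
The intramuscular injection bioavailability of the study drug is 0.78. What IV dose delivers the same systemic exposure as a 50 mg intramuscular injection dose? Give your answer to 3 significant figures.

D_iv = 39.0 mg

Systemic exposure from an extravascular dose = F × D_ev, so the equivalent IV dose is F × D_ev.
D_iv = F × D_ev = 0.78 × 50 = 39 mg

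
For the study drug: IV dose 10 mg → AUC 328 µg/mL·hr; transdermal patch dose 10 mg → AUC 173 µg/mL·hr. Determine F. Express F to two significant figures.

F = 0.53

F = (AUC_ev / D_ev) / (AUC_iv / D_iv)
  = (173/10) / (328/10)
  = 17.3 / 32.8 = 0.5274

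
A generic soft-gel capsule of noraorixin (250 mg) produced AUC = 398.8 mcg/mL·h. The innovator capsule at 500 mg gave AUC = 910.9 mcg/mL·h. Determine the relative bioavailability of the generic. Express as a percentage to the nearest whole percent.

F_rel = 88%

F_rel = (AUC_test/D_test) / (AUC_ref/D_ref)
      = (398.8/250) / (910.9/500)
      = 1.5952 / 1.8218 = 0.8756 = 87.56%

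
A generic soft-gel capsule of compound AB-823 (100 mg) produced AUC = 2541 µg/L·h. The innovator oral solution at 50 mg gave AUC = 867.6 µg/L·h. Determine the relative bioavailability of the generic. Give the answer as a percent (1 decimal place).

F_rel = 146.4%

F_rel = (AUC_test/D_test) / (AUC_ref/D_ref)
      = (2541/100) / (867.6/50)
      = 25.41 / 17.352 = 1.4644 = 146.44%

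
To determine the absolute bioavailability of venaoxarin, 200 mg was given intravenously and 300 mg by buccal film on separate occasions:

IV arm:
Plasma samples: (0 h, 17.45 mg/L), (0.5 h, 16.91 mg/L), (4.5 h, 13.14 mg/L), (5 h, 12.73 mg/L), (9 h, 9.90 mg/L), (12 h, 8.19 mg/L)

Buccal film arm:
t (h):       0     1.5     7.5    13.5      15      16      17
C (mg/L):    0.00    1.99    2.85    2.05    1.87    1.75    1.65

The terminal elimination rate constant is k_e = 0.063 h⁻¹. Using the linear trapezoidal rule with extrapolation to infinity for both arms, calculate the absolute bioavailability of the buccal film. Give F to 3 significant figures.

F = 0.152

Trapezoidal AUC_0→12 (IV):
  [0→0.5]: (17.45+16.91)/2 × 0.5 = 8.59
  [0.5→4.5]: (16.91+13.14)/2 × 4 = 60.1
  [4.5→5]: (13.14+12.73)/2 × 0.5 = 6.4675
  [5→9]: (12.73+9.90)/2 × 4 = 45.26
  [9→12]: (9.90+8.19)/2 × 3 = 27.135
  Sum = 147.5525 mg/L·h
IV tail: 8.19/0.063 = 130.000; AUC_iv,0→∞ = 147.5525 + 130.000 = 277.5525 mg/L·h
Trapezoidal AUC_0→17 (buccal film):
  [0→1.5]: (0.00+1.99)/2 × 1.5 = 1.4925
  [1.5→7.5]: (1.99+2.85)/2 × 6 = 14.52
  [7.5→13.5]: (2.85+2.05)/2 × 6 = 14.7
  [13.5→15]: (2.05+1.87)/2 × 1.5 = 2.94
  [15→16]: (1.87+1.75)/2 × 1 = 1.81
  [16→17]: (1.75+1.65)/2 × 1 = 1.7
  Sum = 37.1625 mg/L·h
buccal film tail: 1.65/0.063 = 26.190; AUC_ev,0→∞ = 37.1625 + 26.190 = 63.3525 mg/L·h
F = (AUC_ev/D_ev)/(AUC_iv/D_iv) = (63.3525/300)/(277.5525/200) = 0.211175/1.3877625 = 0.1522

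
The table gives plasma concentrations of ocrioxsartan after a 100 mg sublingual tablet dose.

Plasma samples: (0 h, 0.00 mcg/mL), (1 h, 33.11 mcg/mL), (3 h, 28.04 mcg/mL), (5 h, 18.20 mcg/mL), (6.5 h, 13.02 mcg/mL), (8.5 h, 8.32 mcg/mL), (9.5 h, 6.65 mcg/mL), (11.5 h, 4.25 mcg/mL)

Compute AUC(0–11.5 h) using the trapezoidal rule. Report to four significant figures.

AUC = 187.1 mcg/mL·h

Trapezoidal AUC_0→11.5:
  [0→1]: (0.00+33.11)/2 × 1 = 16.555
  [1→3]: (33.11+28.04)/2 × 2 = 61.15
  [3→5]: (28.04+18.20)/2 × 2 = 46.24
  [5→6.5]: (18.20+13.02)/2 × 1.5 = 23.415
  [6.5→8.5]: (13.02+8.32)/2 × 2 = 21.34
  [8.5→9.5]: (8.32+6.65)/2 × 1 = 7.485
  [9.5→11.5]: (6.65+4.25)/2 × 2 = 10.9
  Sum = 187.085 mcg/mL·h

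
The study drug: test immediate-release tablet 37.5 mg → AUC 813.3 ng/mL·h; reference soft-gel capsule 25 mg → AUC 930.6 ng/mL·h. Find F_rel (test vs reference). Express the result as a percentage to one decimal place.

F_rel = (AUC_test/D_test) / (AUC_ref/D_ref)
      = (813.3/37.5) / (930.6/25)
      = 21.688 / 37.224 = 0.5826 = 58.26%

F_rel = 58.3%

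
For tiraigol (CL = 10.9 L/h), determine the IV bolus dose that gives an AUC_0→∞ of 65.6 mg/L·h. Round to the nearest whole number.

Dose_iv = CL × AUC_0→∞
     = 10.9 × 65.6 = 715.04 mg

Dose = 715 mg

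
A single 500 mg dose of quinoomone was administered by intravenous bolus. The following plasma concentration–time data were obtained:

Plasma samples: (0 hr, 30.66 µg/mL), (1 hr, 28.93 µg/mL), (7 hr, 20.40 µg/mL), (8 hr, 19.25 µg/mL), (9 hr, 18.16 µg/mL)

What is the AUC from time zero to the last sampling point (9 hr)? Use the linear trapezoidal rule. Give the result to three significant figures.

Trapezoidal AUC_0→9:
  [0→1]: (30.66+28.93)/2 × 1 = 29.795
  [1→7]: (28.93+20.40)/2 × 6 = 147.99
  [7→8]: (20.40+19.25)/2 × 1 = 19.825
  [8→9]: (19.25+18.16)/2 × 1 = 18.705
  Sum = 216.315 µg/mL·hr

AUC = 216 µg/mL·hr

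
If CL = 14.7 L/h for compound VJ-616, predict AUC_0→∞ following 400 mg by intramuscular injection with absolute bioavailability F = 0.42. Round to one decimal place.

AUC = 11.4 mg/L·h

AUC_0→∞ = F × Dose / CL
        = 0.42 × 400 / 14.7 = 11.4286 mg/L·h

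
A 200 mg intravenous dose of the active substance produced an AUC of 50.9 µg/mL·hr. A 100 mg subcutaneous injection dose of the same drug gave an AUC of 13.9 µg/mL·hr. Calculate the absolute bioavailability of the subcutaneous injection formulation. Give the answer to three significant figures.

F = 0.546

F = (AUC_ev / D_ev) / (AUC_iv / D_iv)
  = (13.9/100) / (50.9/200)
  = 0.139 / 0.2545 = 0.5462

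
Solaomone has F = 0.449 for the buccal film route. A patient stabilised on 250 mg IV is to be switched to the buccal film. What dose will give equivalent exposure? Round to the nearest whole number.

D_buccal = 557 mg

For equal systemic exposure: F × D_ev = D_iv
D_ev = D_iv / F = 250 / 0.449 = 556.793 mg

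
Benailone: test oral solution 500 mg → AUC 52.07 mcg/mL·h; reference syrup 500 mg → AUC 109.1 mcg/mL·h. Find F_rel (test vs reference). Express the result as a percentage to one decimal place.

F_rel = 47.7%

F_rel = (AUC_test/D_test) / (AUC_ref/D_ref)
      = (52.07/500) / (109.1/500)
      = 0.10414 / 0.2182 = 0.4773 = 47.73%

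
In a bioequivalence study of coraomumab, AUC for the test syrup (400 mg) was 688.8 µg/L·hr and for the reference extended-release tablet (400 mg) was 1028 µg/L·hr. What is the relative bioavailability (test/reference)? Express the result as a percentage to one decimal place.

F_rel = (AUC_test/D_test) / (AUC_ref/D_ref)
      = (688.8/400) / (1028/400)
      = 1.722 / 2.57 = 0.6700 = 67.00%

F_rel = 67.0%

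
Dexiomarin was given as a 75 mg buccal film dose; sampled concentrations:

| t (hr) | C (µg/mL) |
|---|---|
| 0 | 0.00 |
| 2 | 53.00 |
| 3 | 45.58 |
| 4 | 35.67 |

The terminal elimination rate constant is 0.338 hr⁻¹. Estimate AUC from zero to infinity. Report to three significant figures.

Trapezoidal AUC_0→4:
  [0→2]: (0.00+53.00)/2 × 2 = 53.0
  [2→3]: (53.00+45.58)/2 × 1 = 49.29
  [3→4]: (45.58+35.67)/2 × 1 = 40.625
  Sum = 142.915 µg/mL·hr
Extrapolated tail: C_last / k_e = 35.67 / 0.338 = 105.533
AUC_0→∞ = 142.915 + 105.533 = 248.448 µg/mL·hr

AUC = 248 µg/mL·hr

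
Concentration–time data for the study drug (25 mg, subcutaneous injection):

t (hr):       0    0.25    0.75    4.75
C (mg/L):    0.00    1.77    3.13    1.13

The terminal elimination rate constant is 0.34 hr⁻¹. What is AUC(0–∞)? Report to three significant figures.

Trapezoidal AUC_0→4.75:
  [0→0.25]: (0.00+1.77)/2 × 0.25 = 0.22125
  [0.25→0.75]: (1.77+3.13)/2 × 0.5 = 1.225
  [0.75→4.75]: (3.13+1.13)/2 × 4 = 8.52
  Sum = 9.96625 mg/L·hr
Extrapolated tail: C_last / k_e = 1.13 / 0.34 = 3.324
AUC_0→∞ = 9.96625 + 3.324 = 13.29025 mg/L·hr

AUC = 13.3 mg/L·hr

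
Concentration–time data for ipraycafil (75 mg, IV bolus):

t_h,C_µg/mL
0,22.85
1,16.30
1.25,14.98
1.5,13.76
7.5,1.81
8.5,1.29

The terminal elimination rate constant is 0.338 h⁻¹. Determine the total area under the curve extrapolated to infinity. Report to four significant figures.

AUC = 79.15 µg/mL·h

Trapezoidal AUC_0→8.5:
  [0→1]: (22.85+16.30)/2 × 1 = 19.575
  [1→1.25]: (16.30+14.98)/2 × 0.25 = 3.91
  [1.25→1.5]: (14.98+13.76)/2 × 0.25 = 3.5925
  [1.5→7.5]: (13.76+1.81)/2 × 6 = 46.71
  [7.5→8.5]: (1.81+1.29)/2 × 1 = 1.55
  Sum = 75.3375 µg/mL·h
Extrapolated tail: C_last / k_e = 1.29 / 0.338 = 3.817
AUC_0→∞ = 75.3375 + 3.817 = 79.1545 µg/mL·h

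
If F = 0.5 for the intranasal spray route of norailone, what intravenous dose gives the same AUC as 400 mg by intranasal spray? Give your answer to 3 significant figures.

Systemic exposure from an extravascular dose = F × D_ev, so the equivalent IV dose is F × D_ev.
D_iv = F × D_ev = 0.5 × 400 = 200 mg

D_iv = 200 mg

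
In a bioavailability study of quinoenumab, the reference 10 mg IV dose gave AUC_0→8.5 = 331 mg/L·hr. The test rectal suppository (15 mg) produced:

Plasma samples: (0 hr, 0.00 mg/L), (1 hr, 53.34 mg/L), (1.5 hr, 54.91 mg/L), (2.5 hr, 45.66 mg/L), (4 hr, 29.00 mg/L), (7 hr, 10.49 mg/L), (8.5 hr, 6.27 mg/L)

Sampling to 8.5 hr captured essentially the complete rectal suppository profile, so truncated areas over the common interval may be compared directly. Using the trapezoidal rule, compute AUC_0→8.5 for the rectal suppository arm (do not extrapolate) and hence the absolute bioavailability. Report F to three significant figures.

Trapezoidal AUC_0→8.5 (rectal suppository):
  [0→1]: (0.00+53.34)/2 × 1 = 26.67
  [1→1.5]: (53.34+54.91)/2 × 0.5 = 27.0625
  [1.5→2.5]: (54.91+45.66)/2 × 1 = 50.285
  [2.5→4]: (45.66+29.00)/2 × 1.5 = 55.995
  [4→7]: (29.00+10.49)/2 × 3 = 59.235
  [7→8.5]: (10.49+6.27)/2 × 1.5 = 12.57
  Sum = 231.8175 mg/L·hr
F = (AUC_ev/D_ev)/(AUC_iv/D_iv) = (231.8175/15)/(331/10) = 15.4545/33.1 = 0.4669

F = 0.467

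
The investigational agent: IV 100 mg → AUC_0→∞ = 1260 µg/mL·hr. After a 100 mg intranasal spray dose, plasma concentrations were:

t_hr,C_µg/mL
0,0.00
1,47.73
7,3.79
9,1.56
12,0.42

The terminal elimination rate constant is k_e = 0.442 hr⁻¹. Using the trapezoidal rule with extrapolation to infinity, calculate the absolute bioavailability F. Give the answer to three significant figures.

F = 0.149

Trapezoidal AUC_0→12 (intranasal spray):
  [0→1]: (0.00+47.73)/2 × 1 = 23.865
  [1→7]: (47.73+3.79)/2 × 6 = 154.56
  [7→9]: (3.79+1.56)/2 × 2 = 5.35
  [9→12]: (1.56+0.42)/2 × 3 = 2.97
  Sum = 186.745 µg/mL·hr
Tail: C_last/k_e = 0.42/0.442 = 0.950
AUC_0→∞ (intranasal spray) = 186.745 + 0.950 = 187.695 µg/mL·hr
F = (AUC_ev/D_ev)/(AUC_iv/D_iv) = (187.695/100)/(1260/100) = 1.87695/12.6 = 0.1490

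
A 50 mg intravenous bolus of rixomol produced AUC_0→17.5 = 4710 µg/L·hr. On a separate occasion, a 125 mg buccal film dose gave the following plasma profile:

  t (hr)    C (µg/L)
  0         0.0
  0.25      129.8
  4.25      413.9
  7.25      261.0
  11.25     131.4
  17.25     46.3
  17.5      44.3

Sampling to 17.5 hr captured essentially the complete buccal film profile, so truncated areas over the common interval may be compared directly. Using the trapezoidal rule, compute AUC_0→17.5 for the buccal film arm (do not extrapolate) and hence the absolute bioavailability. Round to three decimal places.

F = 0.293

Trapezoidal AUC_0→17.5 (buccal film):
  [0→0.25]: (0.0+129.8)/2 × 0.25 = 16.225
  [0.25→4.25]: (129.8+413.9)/2 × 4 = 1087.4
  [4.25→7.25]: (413.9+261.0)/2 × 3 = 1012.35
  [7.25→11.25]: (261.0+131.4)/2 × 4 = 784.8
  [11.25→17.25]: (131.4+46.3)/2 × 6 = 533.1
  [17.25→17.5]: (46.3+44.3)/2 × 0.25 = 11.325
  Sum = 3445.2 µg/L·hr
F = (AUC_ev/D_ev)/(AUC_iv/D_iv) = (3445.2/125)/(4710/50) = 27.5616/94.2 = 0.2926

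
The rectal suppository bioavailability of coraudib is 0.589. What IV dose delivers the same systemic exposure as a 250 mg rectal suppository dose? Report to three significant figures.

D_iv = 147 mg

Systemic exposure from an extravascular dose = F × D_ev, so the equivalent IV dose is F × D_ev.
D_iv = F × D_ev = 0.589 × 250 = 147.25 mg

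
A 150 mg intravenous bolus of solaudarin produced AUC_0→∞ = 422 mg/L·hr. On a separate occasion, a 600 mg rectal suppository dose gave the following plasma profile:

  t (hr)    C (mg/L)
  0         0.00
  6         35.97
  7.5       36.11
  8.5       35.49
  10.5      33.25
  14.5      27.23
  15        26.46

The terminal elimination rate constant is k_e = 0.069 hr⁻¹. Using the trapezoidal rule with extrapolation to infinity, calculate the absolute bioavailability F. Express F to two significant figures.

F = 0.46

Trapezoidal AUC_0→15 (rectal suppository):
  [0→6]: (0.00+35.97)/2 × 6 = 107.91
  [6→7.5]: (35.97+36.11)/2 × 1.5 = 54.06
  [7.5→8.5]: (36.11+35.49)/2 × 1 = 35.8
  [8.5→10.5]: (35.49+33.25)/2 × 2 = 68.74
  [10.5→14.5]: (33.25+27.23)/2 × 4 = 120.96
  [14.5→15]: (27.23+26.46)/2 × 0.5 = 13.4225
  Sum = 400.8925 mg/L·hr
Tail: C_last/k_e = 26.46/0.069 = 383.478
AUC_0→∞ (rectal suppository) = 400.8925 + 383.478 = 784.3705 mg/L·hr
F = (AUC_ev/D_ev)/(AUC_iv/D_iv) = (784.3705/600)/(422/150) = 1.30728/2.81333 = 0.4647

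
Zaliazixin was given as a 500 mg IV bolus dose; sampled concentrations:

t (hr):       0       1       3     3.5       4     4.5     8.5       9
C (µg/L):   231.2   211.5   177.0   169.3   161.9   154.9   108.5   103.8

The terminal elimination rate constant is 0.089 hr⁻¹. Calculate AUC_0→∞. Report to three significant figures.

AUC = 2600 µg/L·hr

Trapezoidal AUC_0→9:
  [0→1]: (231.2+211.5)/2 × 1 = 221.35
  [1→3]: (211.5+177.0)/2 × 2 = 388.5
  [3→3.5]: (177.0+169.3)/2 × 0.5 = 86.575
  [3.5→4]: (169.3+161.9)/2 × 0.5 = 82.8
  [4→4.5]: (161.9+154.9)/2 × 0.5 = 79.2
  [4.5→8.5]: (154.9+108.5)/2 × 4 = 526.8
  [8.5→9]: (108.5+103.8)/2 × 0.5 = 53.075
  Sum = 1438.3 µg/L·hr
Extrapolated tail: C_last / k_e = 103.8 / 0.089 = 1166.292
AUC_0→∞ = 1438.3 + 1166.292 = 2604.592 µg/L·hr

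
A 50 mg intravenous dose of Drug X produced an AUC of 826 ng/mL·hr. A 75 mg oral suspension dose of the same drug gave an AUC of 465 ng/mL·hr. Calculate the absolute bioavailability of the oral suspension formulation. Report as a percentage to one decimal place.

F = (AUC_ev / D_ev) / (AUC_iv / D_iv)
  = (465/75) / (826/50)
  = 6.2 / 16.52 = 0.3753
  = 37.53%

F = 37.5%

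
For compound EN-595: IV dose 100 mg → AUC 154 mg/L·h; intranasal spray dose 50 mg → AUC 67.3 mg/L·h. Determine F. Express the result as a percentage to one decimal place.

F = 87.4%

F = (AUC_ev / D_ev) / (AUC_iv / D_iv)
  = (67.3/50) / (154/100)
  = 1.346 / 1.54 = 0.8740
  = 87.40%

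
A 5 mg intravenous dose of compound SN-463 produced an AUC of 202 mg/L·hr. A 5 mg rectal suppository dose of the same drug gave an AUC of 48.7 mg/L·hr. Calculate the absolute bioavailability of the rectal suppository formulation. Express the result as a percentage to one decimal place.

F = 24.1%

F = (AUC_ev / D_ev) / (AUC_iv / D_iv)
  = (48.7/5) / (202/5)
  = 9.74 / 40.4 = 0.2411
  = 24.11%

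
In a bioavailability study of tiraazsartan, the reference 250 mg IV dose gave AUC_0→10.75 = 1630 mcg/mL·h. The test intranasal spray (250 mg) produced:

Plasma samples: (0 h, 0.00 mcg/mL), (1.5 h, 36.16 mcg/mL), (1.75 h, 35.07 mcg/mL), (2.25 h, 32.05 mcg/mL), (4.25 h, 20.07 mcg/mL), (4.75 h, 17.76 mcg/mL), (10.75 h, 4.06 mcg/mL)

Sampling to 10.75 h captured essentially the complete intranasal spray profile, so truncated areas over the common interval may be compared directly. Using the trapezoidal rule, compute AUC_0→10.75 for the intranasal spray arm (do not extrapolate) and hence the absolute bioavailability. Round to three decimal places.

F = 0.110

Trapezoidal AUC_0→10.75 (intranasal spray):
  [0→1.5]: (0.00+36.16)/2 × 1.5 = 27.12
  [1.5→1.75]: (36.16+35.07)/2 × 0.25 = 8.90375
  [1.75→2.25]: (35.07+32.05)/2 × 0.5 = 16.78
  [2.25→4.25]: (32.05+20.07)/2 × 2 = 52.12
  [4.25→4.75]: (20.07+17.76)/2 × 0.5 = 9.4575
  [4.75→10.75]: (17.76+4.06)/2 × 6 = 65.46
  Sum = 179.84125 mcg/mL·h
F = (AUC_ev/D_ev)/(AUC_iv/D_iv) = (179.84125/250)/(1630/250) = 0.719365/6.52 = 0.1103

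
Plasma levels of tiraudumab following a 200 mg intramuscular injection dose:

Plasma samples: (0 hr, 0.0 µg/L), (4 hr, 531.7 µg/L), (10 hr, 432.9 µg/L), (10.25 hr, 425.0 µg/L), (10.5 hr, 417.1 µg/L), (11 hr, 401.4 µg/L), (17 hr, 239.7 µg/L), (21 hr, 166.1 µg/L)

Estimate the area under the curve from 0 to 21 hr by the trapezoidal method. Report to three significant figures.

Trapezoidal AUC_0→21:
  [0→4]: (0.0+531.7)/2 × 4 = 1063.4
  [4→10]: (531.7+432.9)/2 × 6 = 2893.8
  [10→10.25]: (432.9+425.0)/2 × 0.25 = 107.2375
  [10.25→10.5]: (425.0+417.1)/2 × 0.25 = 105.2625
  [10.5→11]: (417.1+401.4)/2 × 0.5 = 204.625
  [11→17]: (401.4+239.7)/2 × 6 = 1923.3
  [17→21]: (239.7+166.1)/2 × 4 = 811.6
  Sum = 7109.225 µg/L·hr

AUC = 7110 µg/L·hr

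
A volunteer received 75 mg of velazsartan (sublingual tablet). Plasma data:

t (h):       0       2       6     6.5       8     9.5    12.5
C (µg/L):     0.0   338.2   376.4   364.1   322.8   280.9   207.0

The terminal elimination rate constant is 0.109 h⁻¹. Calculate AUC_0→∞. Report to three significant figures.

AUC = 5550 µg/L·h

Trapezoidal AUC_0→12.5:
  [0→2]: (0.0+338.2)/2 × 2 = 338.2
  [2→6]: (338.2+376.4)/2 × 4 = 1429.2
  [6→6.5]: (376.4+364.1)/2 × 0.5 = 185.125
  [6.5→8]: (364.1+322.8)/2 × 1.5 = 515.175
  [8→9.5]: (322.8+280.9)/2 × 1.5 = 452.775
  [9.5→12.5]: (280.9+207.0)/2 × 3 = 731.85
  Sum = 3652.325 µg/L·h
Extrapolated tail: C_last / k_e = 207.0 / 0.109 = 1899.083
AUC_0→∞ = 3652.325 + 1899.083 = 5551.408 µg/L·h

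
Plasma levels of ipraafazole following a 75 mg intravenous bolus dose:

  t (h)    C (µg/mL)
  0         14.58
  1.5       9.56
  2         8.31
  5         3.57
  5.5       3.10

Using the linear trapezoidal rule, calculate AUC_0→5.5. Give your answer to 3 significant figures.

AUC = 42.1 µg/mL·h

Trapezoidal AUC_0→5.5:
  [0→1.5]: (14.58+9.56)/2 × 1.5 = 18.105
  [1.5→2]: (9.56+8.31)/2 × 0.5 = 4.4675
  [2→5]: (8.31+3.57)/2 × 3 = 17.82
  [5→5.5]: (3.57+3.10)/2 × 0.5 = 1.6675
  Sum = 42.06 µg/mL·h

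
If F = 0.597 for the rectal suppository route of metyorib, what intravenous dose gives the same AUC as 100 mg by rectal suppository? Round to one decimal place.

Systemic exposure from an extravascular dose = F × D_ev, so the equivalent IV dose is F × D_ev.
D_iv = F × D_ev = 0.597 × 100 = 59.7 mg

D_iv = 59.7 mg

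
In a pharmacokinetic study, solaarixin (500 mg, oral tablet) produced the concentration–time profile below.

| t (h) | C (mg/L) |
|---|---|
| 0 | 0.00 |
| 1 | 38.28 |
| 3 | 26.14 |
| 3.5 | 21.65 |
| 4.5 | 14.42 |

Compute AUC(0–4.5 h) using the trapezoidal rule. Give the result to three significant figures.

AUC = 114 mg/L·h

Trapezoidal AUC_0→4.5:
  [0→1]: (0.00+38.28)/2 × 1 = 19.14
  [1→3]: (38.28+26.14)/2 × 2 = 64.42
  [3→3.5]: (26.14+21.65)/2 × 0.5 = 11.9475
  [3.5→4.5]: (21.65+14.42)/2 × 1 = 18.035
  Sum = 113.5425 mg/L·h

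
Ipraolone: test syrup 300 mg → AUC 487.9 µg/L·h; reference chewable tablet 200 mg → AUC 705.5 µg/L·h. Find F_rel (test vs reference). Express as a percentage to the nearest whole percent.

F_rel = 46%

F_rel = (AUC_test/D_test) / (AUC_ref/D_ref)
      = (487.9/300) / (705.5/200)
      = 1.62633 / 3.5275 = 0.4610 = 46.10%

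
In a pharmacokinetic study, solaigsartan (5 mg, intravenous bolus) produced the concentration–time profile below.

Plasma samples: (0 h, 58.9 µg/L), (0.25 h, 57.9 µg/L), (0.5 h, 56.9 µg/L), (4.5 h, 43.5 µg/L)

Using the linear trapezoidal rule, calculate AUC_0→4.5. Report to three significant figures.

Trapezoidal AUC_0→4.5:
  [0→0.25]: (58.9+57.9)/2 × 0.25 = 14.6
  [0.25→0.5]: (57.9+56.9)/2 × 0.25 = 14.35
  [0.5→4.5]: (56.9+43.5)/2 × 4 = 200.8
  Sum = 229.75 µg/L·h

AUC = 230 µg/L·h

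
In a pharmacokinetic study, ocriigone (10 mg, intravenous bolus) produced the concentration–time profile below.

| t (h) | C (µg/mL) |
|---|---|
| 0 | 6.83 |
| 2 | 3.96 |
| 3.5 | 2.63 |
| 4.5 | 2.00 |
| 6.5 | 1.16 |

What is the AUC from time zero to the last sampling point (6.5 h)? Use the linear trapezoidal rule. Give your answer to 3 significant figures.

AUC = 21.2 µg/mL·h

Trapezoidal AUC_0→6.5:
  [0→2]: (6.83+3.96)/2 × 2 = 10.79
  [2→3.5]: (3.96+2.63)/2 × 1.5 = 4.9425
  [3.5→4.5]: (2.63+2.00)/2 × 1 = 2.315
  [4.5→6.5]: (2.00+1.16)/2 × 2 = 3.16
  Sum = 21.2075 µg/mL·h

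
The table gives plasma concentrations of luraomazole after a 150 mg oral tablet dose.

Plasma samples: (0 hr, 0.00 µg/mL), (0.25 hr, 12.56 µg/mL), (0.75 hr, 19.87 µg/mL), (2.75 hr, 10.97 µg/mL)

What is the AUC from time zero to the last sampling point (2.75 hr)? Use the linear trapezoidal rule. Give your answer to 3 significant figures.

AUC = 40.5 µg/mL·hr

Trapezoidal AUC_0→2.75:
  [0→0.25]: (0.00+12.56)/2 × 0.25 = 1.57
  [0.25→0.75]: (12.56+19.87)/2 × 0.5 = 8.1075
  [0.75→2.75]: (19.87+10.97)/2 × 2 = 30.84
  Sum = 40.5175 µg/mL·hr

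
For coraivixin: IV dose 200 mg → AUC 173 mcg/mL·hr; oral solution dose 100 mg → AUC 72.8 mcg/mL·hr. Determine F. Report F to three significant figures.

F = 0.842

F = (AUC_ev / D_ev) / (AUC_iv / D_iv)
  = (72.8/100) / (173/200)
  = 0.728 / 0.865 = 0.8416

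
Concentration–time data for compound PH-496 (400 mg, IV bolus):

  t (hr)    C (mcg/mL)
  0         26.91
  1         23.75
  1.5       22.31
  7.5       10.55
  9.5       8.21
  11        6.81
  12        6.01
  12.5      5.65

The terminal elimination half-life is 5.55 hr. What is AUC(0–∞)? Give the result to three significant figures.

Trapezoidal AUC_0→12.5:
  [0→1]: (26.91+23.75)/2 × 1 = 25.33
  [1→1.5]: (23.75+22.31)/2 × 0.5 = 11.515
  [1.5→7.5]: (22.31+10.55)/2 × 6 = 98.58
  [7.5→9.5]: (10.55+8.21)/2 × 2 = 18.76
  [9.5→11]: (8.21+6.81)/2 × 1.5 = 11.265
  [11→12]: (6.81+6.01)/2 × 1 = 6.41
  [12→12.5]: (6.01+5.65)/2 × 0.5 = 2.915
  Sum = 174.775 mcg/mL·hr
k_e = ln2 / t½ = 0.693147 / 5.55 = 0.1249 hr^-1
Extrapolated tail: C_last / k_e = 5.65 / 0.1249 = 45.236
AUC_0→∞ = 174.775 + 45.236 = 220.011 mcg/mL·hr

AUC = 220 mcg/mL·hr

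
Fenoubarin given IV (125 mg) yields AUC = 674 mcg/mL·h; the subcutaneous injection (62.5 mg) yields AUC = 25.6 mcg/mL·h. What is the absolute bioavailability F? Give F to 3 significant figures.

F = 0.0760

F = (AUC_ev / D_ev) / (AUC_iv / D_iv)
  = (25.6/62.5) / (674/125)
  = 0.4096 / 5.392 = 0.0760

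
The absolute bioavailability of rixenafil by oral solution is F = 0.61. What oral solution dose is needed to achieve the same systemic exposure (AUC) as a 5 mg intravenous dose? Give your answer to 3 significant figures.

D_oral = 8.20 mg

For equal systemic exposure: F × D_ev = D_iv
D_ev = D_iv / F = 5 / 0.61 = 8.19672 mg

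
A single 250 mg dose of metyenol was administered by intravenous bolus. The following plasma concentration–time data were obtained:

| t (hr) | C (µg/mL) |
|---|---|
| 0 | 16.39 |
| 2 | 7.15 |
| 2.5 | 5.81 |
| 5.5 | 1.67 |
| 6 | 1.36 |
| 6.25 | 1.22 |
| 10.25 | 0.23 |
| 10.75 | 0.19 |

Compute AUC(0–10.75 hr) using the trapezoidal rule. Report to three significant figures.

Trapezoidal AUC_0→10.75:
  [0→2]: (16.39+7.15)/2 × 2 = 23.54
  [2→2.5]: (7.15+5.81)/2 × 0.5 = 3.24
  [2.5→5.5]: (5.81+1.67)/2 × 3 = 11.22
  [5.5→6]: (1.67+1.36)/2 × 0.5 = 0.7575
  [6→6.25]: (1.36+1.22)/2 × 0.25 = 0.3225
  [6.25→10.25]: (1.22+0.23)/2 × 4 = 2.9
  [10.25→10.75]: (0.23+0.19)/2 × 0.5 = 0.105
  Sum = 42.085 µg/mL·hr

AUC = 42.1 µg/mL·hr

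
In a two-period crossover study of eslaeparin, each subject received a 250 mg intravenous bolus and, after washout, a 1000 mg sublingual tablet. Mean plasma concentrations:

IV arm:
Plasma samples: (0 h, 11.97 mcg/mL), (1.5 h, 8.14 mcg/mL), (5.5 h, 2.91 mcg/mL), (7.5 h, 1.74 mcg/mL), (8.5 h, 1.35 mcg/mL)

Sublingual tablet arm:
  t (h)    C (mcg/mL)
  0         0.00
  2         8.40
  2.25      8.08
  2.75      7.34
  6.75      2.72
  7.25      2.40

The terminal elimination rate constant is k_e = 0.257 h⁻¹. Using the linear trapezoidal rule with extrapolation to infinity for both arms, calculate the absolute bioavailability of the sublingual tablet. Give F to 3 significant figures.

Trapezoidal AUC_0→8.5 (IV):
  [0→1.5]: (11.97+8.14)/2 × 1.5 = 15.0825
  [1.5→5.5]: (8.14+2.91)/2 × 4 = 22.1
  [5.5→7.5]: (2.91+1.74)/2 × 2 = 4.65
  [7.5→8.5]: (1.74+1.35)/2 × 1 = 1.545
  Sum = 43.3775 mcg/mL·h
IV tail: 1.35/0.257 = 5.253; AUC_iv,0→∞ = 43.3775 + 5.253 = 48.6305 mcg/mL·h
Trapezoidal AUC_0→7.25 (sublingual tablet):
  [0→2]: (0.00+8.40)/2 × 2 = 8.4
  [2→2.25]: (8.40+8.08)/2 × 0.25 = 2.06
  [2.25→2.75]: (8.08+7.34)/2 × 0.5 = 3.855
  [2.75→6.75]: (7.34+2.72)/2 × 4 = 20.12
  [6.75→7.25]: (2.72+2.40)/2 × 0.5 = 1.28
  Sum = 35.715 mcg/mL·h
sublingual tablet tail: 2.40/0.257 = 9.339; AUC_ev,0→∞ = 35.715 + 9.339 = 45.054 mcg/mL·h
F = (AUC_ev/D_ev)/(AUC_iv/D_iv) = (45.054/1000)/(48.6305/250) = 0.045054/0.194522 = 0.2316

F = 0.232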